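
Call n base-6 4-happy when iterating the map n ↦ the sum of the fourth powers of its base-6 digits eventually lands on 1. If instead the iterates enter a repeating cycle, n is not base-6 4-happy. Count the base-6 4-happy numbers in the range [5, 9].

5: 5 → 625 → 658 → 338 → 114 → 82 → 273 → 164 → 353 → 963 → 609 → 978 → 338  (repeats 338)
6: 6 → 1  (reaches 1)
7: 7 → 2 → 16 → 272 → 99 → 353 → 963 → 609 → 978 → 338 → 114 → 82 → 273 → 164 → 353  (repeats 353)
8: 8 → 17 → 641 → 1522 → 259 → 4 → 256 → 258 → 3 → 81 → 98 → 288 → 17  (repeats 17)
9: 9 → 82 → 273 → 164 → 353 → 963 → 609 → 978 → 338 → 114 → 82  (repeats 82)
base-6 4-happy: 6

1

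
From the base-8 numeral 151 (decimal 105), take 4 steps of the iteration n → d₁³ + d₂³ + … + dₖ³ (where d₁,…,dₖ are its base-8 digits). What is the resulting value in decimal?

105 = (1,5,1)_8 → 1³ + 5³ + 1³ = 127
127 = (1,7,7)_8 → 1³ + 7³ + 7³ = 687
687 = (1,2,5,7)_8 → 1³ + 2³ + 5³ + 7³ = 477
477 = (7,3,5)_8 → 7³ + 3³ + 5³ = 495

495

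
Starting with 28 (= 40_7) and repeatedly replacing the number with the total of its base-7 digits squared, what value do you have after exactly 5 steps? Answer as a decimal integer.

28 = (4,0)_7 → 4² + 0² = 16 + 0 = 16
16 = (2,2)_7 → 2² + 2² = 4 + 4 = 8
8 = (1,1)_7 → 1² + 1² = 1 + 1 = 2
2 = (2)_7 → 2² = 4
4 = (4)_7 → 4² = 16

16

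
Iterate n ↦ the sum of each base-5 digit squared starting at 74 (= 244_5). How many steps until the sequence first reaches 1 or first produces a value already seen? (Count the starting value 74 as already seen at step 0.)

74 = (2,4,4)_5 → 2² + 4² + 4² = 4 + 16 + 16 = 36
36 = (1,2,1)_5 → 1² + 2² + 1² = 1 + 4 + 1 = 6
6 = (1,1)_5 → 1² + 1² = 1 + 1 = 2
2 = (2)_5 → 2² = 4
4 = (4)_5 → 4² = 16
16 = (3,1)_5 → 3² + 1² = 9 + 1 = 10
10 = (2,0)_5 → 2² + 0² = 4 + 0 = 4  — 4 repeats.
That took 7 steps.

7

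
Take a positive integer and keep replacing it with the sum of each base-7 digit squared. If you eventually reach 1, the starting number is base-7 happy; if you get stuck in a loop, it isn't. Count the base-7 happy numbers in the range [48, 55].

1

48: 48 → 72 → 14 → 4 → 16 → 8 → 2 → 4  (repeats 4)
49: 49 → 1  (reaches 1)
50: 50 → 2 → 4 → 16 → 8 → 2  (repeats 2)
51: 51 → 5 → 25 → 25  (repeats 25)
52: 52 → 10 → 10  (repeats 10)
53: 53 → 17 → 13 → 37 → 29 → 17  (repeats 17)
54: 54 → 26 → 34 → 52 → 10 → 10  (repeats 10)
55: 55 → 37 → 29 → 17 → 13 → 37  (repeats 37)
base-7 happy: 49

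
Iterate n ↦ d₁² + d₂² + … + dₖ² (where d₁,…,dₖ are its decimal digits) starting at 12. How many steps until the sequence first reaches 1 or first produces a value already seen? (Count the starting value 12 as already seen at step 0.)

12 → 1² + 2² = 1 + 4 = 5
5 → 5² = 25
25 → 2² + 5² = 4 + 25 = 29
29 → 2² + 9² = 4 + 81 = 85
85 → 8² + 5² = 64 + 25 = 89
89 → 8² + 9² = 64 + 81 = 145
145 → 1² + 4² + 5² = 1 + 16 + 25 = 42
42 → 4² + 2² = 16 + 4 = 20
20 → 2² + 0² = 4 + 0 = 4
4 → 4² = 16
16 → 1² + 6² = 1 + 36 = 37
37 → 3² + 7² = 9 + 49 = 58
58 → 5² + 8² = 25 + 64 = 89  — 89 repeats.
That took 13 steps.

13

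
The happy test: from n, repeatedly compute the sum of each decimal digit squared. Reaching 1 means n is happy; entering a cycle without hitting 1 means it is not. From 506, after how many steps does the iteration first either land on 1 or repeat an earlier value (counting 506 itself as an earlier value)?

506 → 5² + 0² + 6² = 25 + 0 + 36 = 61
61 → 6² + 1² = 36 + 1 = 37
37 → 3² + 7² = 9 + 49 = 58
58 → 5² + 8² = 25 + 64 = 89
89 → 8² + 9² = 64 + 81 = 145
145 → 1² + 4² + 5² = 1 + 16 + 25 = 42
42 → 4² + 2² = 16 + 4 = 20
20 → 2² + 0² = 4 + 0 = 4
4 → 4² = 16
16 → 1² + 6² = 1 + 36 = 37  — 37 repeats.
That took 10 steps.

10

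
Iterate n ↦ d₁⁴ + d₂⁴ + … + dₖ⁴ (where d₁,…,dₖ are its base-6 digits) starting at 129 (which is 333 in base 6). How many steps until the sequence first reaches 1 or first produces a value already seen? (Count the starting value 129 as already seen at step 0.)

11

129 = (3,3,3)_6 → 3⁴ + 3⁴ + 3⁴ = 81 + 81 + 81 = 243
243 = (1,0,4,3)_6 → 1⁴ + 0⁴ + 4⁴ + 3⁴ = 1 + 0 + 256 + 81 = 338
338 = (1,3,2,2)_6 → 1⁴ + 3⁴ + 2⁴ + 2⁴ = 1 + 81 + 16 + 16 = 114
114 = (3,1,0)_6 → 3⁴ + 1⁴ + 0⁴ = 81 + 1 + 0 = 82
82 = (2,1,4)_6 → 2⁴ + 1⁴ + 4⁴ = 16 + 1 + 256 = 273
273 = (1,1,3,3)_6 → 1⁴ + 1⁴ + 3⁴ + 3⁴ = 1 + 1 + 81 + 81 = 164
164 = (4,3,2)_6 → 4⁴ + 3⁴ + 2⁴ = 256 + 81 + 16 = 353
353 = (1,3,4,5)_6 → 1⁴ + 3⁴ + 4⁴ + 5⁴ = 1 + 81 + 256 + 625 = 963
963 = (4,2,4,3)_6 → 4⁴ + 2⁴ + 4⁴ + 3⁴ = 256 + 16 + 256 + 81 = 609
609 = (2,4,5,3)_6 → 2⁴ + 4⁴ + 5⁴ + 3⁴ = 16 + 256 + 625 + 81 = 978
978 = (4,3,1,0)_6 → 4⁴ + 3⁴ + 1⁴ + 0⁴ = 256 + 81 + 1 + 0 = 338  — 338 repeats.
That took 11 steps.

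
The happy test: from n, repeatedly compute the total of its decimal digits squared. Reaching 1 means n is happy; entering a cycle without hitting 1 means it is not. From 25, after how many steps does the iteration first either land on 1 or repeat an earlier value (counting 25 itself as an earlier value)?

25 → 2² + 5² = 4 + 25 = 29
29 → 2² + 9² = 4 + 81 = 85
85 → 8² + 5² = 64 + 25 = 89
89 → 8² + 9² = 64 + 81 = 145
145 → 1² + 4² + 5² = 1 + 16 + 25 = 42
42 → 4² + 2² = 16 + 4 = 20
20 → 2² + 0² = 4 + 0 = 4
4 → 4² = 16
16 → 1² + 6² = 1 + 36 = 37
37 → 3² + 7² = 9 + 49 = 58
58 → 5² + 8² = 25 + 64 = 89  — 89 repeats.
That took 11 steps.

11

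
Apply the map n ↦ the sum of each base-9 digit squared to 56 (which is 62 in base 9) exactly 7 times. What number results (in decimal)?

56 = (6,2)_9 → 6² + 2² = 40
40 = (4,4)_9 → 4² + 4² = 32
32 = (3,5)_9 → 3² + 5² = 34
34 = (3,7)_9 → 3² + 7² = 58
58 = (6,4)_9 → 6² + 4² = 52
52 = (5,7)_9 → 5² + 7² = 74
74 = (8,2)_9 → 8² + 2² = 68

68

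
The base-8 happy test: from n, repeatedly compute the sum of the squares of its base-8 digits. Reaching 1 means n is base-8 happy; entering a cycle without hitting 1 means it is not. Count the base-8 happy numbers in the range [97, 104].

97: 97 → 18 → 8 → 1  — base-8 happy
98: 98 → 21 → 29 → 34 → 20 → 20  — not base-8 happy
99: 99 → 26 → 13 → 26  — not base-8 happy
100: 100 → 33 → 17 → 5 → 25 → 10 → 5  — not base-8 happy
101: 101 → 42 → 29 → 34 → 20 → 20  — not base-8 happy
102: 102 → 53 → 61 → 74 → 6 → 36 → 32 → 16 → 4 → 16  — not base-8 happy
103: 103 → 66 → 5 → 25 → 10 → 5  — not base-8 happy
104: 104 → 26 → 13 → 26  — not base-8 happy
base-8 happy: 97

1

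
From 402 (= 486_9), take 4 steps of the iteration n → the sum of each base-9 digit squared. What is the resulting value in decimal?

74

402 = (4,8,6)_9 → 4² + 8² + 6² = 116
116 = (1,3,8)_9 → 1² + 3² + 8² = 74
74 = (8,2)_9 → 8² + 2² = 68
68 = (7,5)_9 → 7² + 5² = 74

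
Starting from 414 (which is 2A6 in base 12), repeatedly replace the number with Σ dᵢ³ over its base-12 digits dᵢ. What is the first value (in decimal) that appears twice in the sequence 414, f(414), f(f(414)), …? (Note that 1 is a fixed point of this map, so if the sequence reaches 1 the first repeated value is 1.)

414 = (2,10,6)_12 → 1224
1224 = (8,6,0)_12 → 728
728 = (5,0,8)_12 → 637
637 = (4,5,1)_12 → 190
190 = (1,3,10)_12 → 1028
1028 = (7,1,8)_12 → 856
856 = (5,11,4)_12 → 1520
1520 = (10,6,8)_12 → 1728
1728 = (1,0,0,0)_12 → 1  — reached the fixed point 1.
1 → 1, so 1 is the first repeated value.

1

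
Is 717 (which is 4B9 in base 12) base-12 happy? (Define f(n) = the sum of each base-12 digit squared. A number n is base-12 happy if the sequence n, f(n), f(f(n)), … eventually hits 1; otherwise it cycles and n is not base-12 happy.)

not base-12 happy

717 = (4,11,9)_12 → 4² + 11² + 9² = 218
218 = (1,6,2)_12 → 1² + 6² + 2² = 41
41 = (3,5)_12 → 3² + 5² = 34
34 = (2,10)_12 → 2² + 10² = 104
104 = (8,8)_12 → 8² + 8² = 128
128 = (10,8)_12 → 10² + 8² = 164
164 = (1,1,8)_12 → 1² + 1² + 8² = 66
66 = (5,6)_12 → 5² + 6² = 61
61 = (5,1)_12 → 5² + 1² = 26
26 = (2,2)_12 → 2² + 2² = 8
8 = (8)_12 → 8² = 64
64 = (5,4)_12 → 5² + 4² = 41  — 41 already seen; the sequence cycles without reaching 1.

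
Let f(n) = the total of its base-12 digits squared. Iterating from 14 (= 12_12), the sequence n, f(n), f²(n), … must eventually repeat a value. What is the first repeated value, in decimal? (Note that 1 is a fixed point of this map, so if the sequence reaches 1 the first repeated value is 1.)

5

14 = (1,2)_12 → 5
5 = (5)_12 → 25
25 = (2,1)_12 → 5  — 5 already appeared earlier.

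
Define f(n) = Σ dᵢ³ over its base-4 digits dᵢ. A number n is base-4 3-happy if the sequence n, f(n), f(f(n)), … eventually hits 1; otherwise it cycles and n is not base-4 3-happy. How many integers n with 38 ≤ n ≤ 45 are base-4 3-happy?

1

38: 38 → 17 → 2 → 8 → 8  — not base-4 3-happy
39: 39 → 36 → 9 → 9  — not base-4 3-happy
40: 40 → 16 → 1  — base-4 3-happy
41: 41 → 17 → 2 → 8 → 8  — not base-4 3-happy
42: 42 → 24 → 9 → 9  — not base-4 3-happy
43: 43 → 43  — not base-4 3-happy
44: 44 → 35 → 35  — not base-4 3-happy
45: 45 → 36 → 9 → 9  — not base-4 3-happy
base-4 3-happy: 40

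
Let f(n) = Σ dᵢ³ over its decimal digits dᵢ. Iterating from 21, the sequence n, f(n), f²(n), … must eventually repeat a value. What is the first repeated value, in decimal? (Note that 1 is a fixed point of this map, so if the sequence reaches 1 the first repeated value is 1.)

21 → 2³ + 1³ = 8 + 1 = 9
9 → 9³ = 729
729 → 7³ + 2³ + 9³ = 343 + 8 + 729 = 1080
1080 → 1³ + 0³ + 8³ + 0³ = 1 + 0 + 512 + 0 = 513
513 → 5³ + 1³ + 3³ = 125 + 1 + 27 = 153
153 → 1³ + 5³ + 3³ = 1 + 125 + 27 = 153  — 153 already appeared earlier.

153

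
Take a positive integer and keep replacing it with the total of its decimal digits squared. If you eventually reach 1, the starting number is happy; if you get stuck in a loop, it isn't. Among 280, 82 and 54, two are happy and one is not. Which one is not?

54

280: 280 → 68 → 100 → 1  — reaches 1 (happy)
82: 82 → 68 → 100 → 1  — reaches 1 (happy)
54: 54 → 41 → 17 → 50 → 25 → 29 → 85 → 89 → 145 → 42 → 20 → 4 → 16 → 37 → 58 → 89  — repeats 89 (not happy)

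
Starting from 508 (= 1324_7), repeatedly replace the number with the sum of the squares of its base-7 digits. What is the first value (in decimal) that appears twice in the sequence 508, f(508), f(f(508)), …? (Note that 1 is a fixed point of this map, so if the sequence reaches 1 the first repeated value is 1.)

508 = (1,3,2,4)_7 → 1² + 3² + 2² + 4² = 1 + 9 + 4 + 16 = 30
30 = (4,2)_7 → 4² + 2² = 16 + 4 = 20
20 = (2,6)_7 → 2² + 6² = 4 + 36 = 40
40 = (5,5)_7 → 5² + 5² = 25 + 25 = 50
50 = (1,0,1)_7 → 1² + 0² + 1² = 1 + 0 + 1 = 2
2 = (2)_7 → 2² = 4
4 = (4)_7 → 4² = 16
16 = (2,2)_7 → 2² + 2² = 4 + 4 = 8
8 = (1,1)_7 → 1² + 1² = 1 + 1 = 2  — 2 already appeared earlier.

2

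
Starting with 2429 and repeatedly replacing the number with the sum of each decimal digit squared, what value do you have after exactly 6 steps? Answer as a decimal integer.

2429 → 2² + 4² + 2² + 9² = 4 + 16 + 4 + 81 = 105
105 → 1² + 0² + 5² = 1 + 0 + 25 = 26
26 → 2² + 6² = 4 + 36 = 40
40 → 4² + 0² = 16 + 0 = 16
16 → 1² + 6² = 1 + 36 = 37
37 → 3² + 7² = 9 + 49 = 58

58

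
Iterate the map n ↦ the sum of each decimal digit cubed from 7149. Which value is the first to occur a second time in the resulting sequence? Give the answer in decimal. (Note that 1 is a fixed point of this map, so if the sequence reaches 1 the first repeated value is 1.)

7149 → 7³ + 1³ + 4³ + 9³ = 343 + 1 + 64 + 729 = 1137
1137 → 1³ + 1³ + 3³ + 7³ = 1 + 1 + 27 + 343 = 372
372 → 3³ + 7³ + 2³ = 27 + 343 + 8 = 378
378 → 3³ + 7³ + 8³ = 27 + 343 + 512 = 882
882 → 8³ + 8³ + 2³ = 512 + 512 + 8 = 1032
1032 → 1³ + 0³ + 3³ + 2³ = 1 + 0 + 27 + 8 = 36
36 → 3³ + 6³ = 27 + 216 = 243
243 → 2³ + 4³ + 3³ = 8 + 64 + 27 = 99
99 → 9³ + 9³ = 729 + 729 = 1458
1458 → 1³ + 4³ + 5³ + 8³ = 1 + 64 + 125 + 512 = 702
702 → 7³ + 0³ + 2³ = 343 + 0 + 8 = 351
351 → 3³ + 5³ + 1³ = 27 + 125 + 1 = 153
153 → 1³ + 5³ + 3³ = 1 + 125 + 27 = 153  — 153 already appeared earlier.

153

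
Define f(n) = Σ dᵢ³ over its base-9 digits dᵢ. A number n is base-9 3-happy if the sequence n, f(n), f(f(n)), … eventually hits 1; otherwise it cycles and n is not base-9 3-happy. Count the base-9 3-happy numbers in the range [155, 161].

2

155: 155 → 521 → 755 → 521  (repeats 521)
156: 156 → 540 → 432 → 152 → 856 → 128 → 134 → 638 → 1198 → 470 → 476 → 980 → 540  (repeats 540)
157: 157 → 577 → 345 → 99 → 9 → 1  (reaches 1)
158: 158 → 638 → 1198 → 470 → 476 → 980 → 540 → 432 → 152 → 856 → 128 → 134 → 638  (repeats 638)
159: 159 → 729 → 1  (reaches 1)
160: 160 → 856 → 128 → 134 → 638 → 1198 → 470 → 476 → 980 → 540 → 432 → 152 → 856  (repeats 856)
161: 161 → 1025 → 665 → 1025  (repeats 1025)
base-9 3-happy: 157, 159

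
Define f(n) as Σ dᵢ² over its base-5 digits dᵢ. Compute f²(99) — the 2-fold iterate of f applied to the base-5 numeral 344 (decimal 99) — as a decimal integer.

11

99 = (3,4,4)_5 → 3² + 4² + 4² = 41
41 = (1,3,1)_5 → 1² + 3² + 1² = 11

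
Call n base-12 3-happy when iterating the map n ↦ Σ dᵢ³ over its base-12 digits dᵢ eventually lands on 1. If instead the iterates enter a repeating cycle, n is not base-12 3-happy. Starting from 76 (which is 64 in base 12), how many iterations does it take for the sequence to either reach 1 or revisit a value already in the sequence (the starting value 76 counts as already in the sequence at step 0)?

76 = (6,4)_12 → 6³ + 4³ = 216 + 64 = 280
280 = (1,11,4)_12 → 1³ + 11³ + 4³ = 1 + 1331 + 64 = 1396
1396 = (9,8,4)_12 → 9³ + 8³ + 4³ = 729 + 512 + 64 = 1305
1305 = (9,0,9)_12 → 9³ + 0³ + 9³ = 729 + 0 + 729 = 1458
1458 = (10,1,6)_12 → 10³ + 1³ + 6³ = 1000 + 1 + 216 = 1217
1217 = (8,5,5)_12 → 8³ + 5³ + 5³ = 512 + 125 + 125 = 762
762 = (5,3,6)_12 → 5³ + 3³ + 6³ = 125 + 27 + 216 = 368
368 = (2,6,8)_12 → 2³ + 6³ + 8³ = 8 + 216 + 512 = 736
736 = (5,1,4)_12 → 5³ + 1³ + 4³ = 125 + 1 + 64 = 190
190 = (1,3,10)_12 → 1³ + 3³ + 10³ = 1 + 27 + 1000 = 1028
1028 = (7,1,8)_12 → 7³ + 1³ + 8³ = 343 + 1 + 512 = 856
856 = (5,11,4)_12 → 5³ + 11³ + 4³ = 125 + 1331 + 64 = 1520
1520 = (10,6,8)_12 → 10³ + 6³ + 8³ = 1000 + 216 + 512 = 1728
1728 = (1,0,0,0)_12 → 1³ + 0³ + 0³ + 0³ = 1 + 0 + 0 + 0 = 1  — reached 1.
That took 14 steps.

14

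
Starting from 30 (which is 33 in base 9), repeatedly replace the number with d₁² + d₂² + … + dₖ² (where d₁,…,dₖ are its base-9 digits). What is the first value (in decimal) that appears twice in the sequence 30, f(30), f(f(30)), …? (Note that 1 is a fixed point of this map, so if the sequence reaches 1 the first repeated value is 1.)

30 = (3,3)_9 → 3² + 3² = 18
18 = (2,0)_9 → 2² + 0² = 4
4 = (4)_9 → 4² = 16
16 = (1,7)_9 → 1² + 7² = 50
50 = (5,5)_9 → 5² + 5² = 50  — 50 already appeared earlier.

50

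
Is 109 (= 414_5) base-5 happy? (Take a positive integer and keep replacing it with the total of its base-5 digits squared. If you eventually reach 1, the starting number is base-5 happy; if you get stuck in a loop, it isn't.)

base-5 happy

109 = (4,1,4)_5 → 4² + 1² + 4² = 16 + 1 + 16 = 33
33 = (1,1,3)_5 → 1² + 1² + 3² = 1 + 1 + 9 = 11
11 = (2,1)_5 → 2² + 1² = 4 + 1 = 5
5 = (1,0)_5 → 1² + 0² = 1 + 0 = 1  — reached 1.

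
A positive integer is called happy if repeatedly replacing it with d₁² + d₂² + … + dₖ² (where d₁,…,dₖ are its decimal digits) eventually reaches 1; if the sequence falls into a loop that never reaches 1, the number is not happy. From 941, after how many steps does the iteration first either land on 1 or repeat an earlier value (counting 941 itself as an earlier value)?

941 → 9² + 4² + 1² = 98
98 → 9² + 8² = 145
145 → 1² + 4² + 5² = 42
42 → 4² + 2² = 20
20 → 2² + 0² = 4
4 → 4² = 16
16 → 1² + 6² = 37
37 → 3² + 7² = 58
58 → 5² + 8² = 89
89 → 8² + 9² = 145  — 145 repeats.
That took 10 steps.

10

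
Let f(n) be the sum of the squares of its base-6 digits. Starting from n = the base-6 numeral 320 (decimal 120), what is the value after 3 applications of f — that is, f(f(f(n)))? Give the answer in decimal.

120 = (3,2,0)_6 → 13
13 = (2,1)_6 → 5
5 = (5)_6 → 25

25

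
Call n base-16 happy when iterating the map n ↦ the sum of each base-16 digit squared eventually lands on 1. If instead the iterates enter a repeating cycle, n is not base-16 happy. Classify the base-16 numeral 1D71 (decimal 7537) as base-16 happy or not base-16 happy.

7537 = (1,13,7,1)_16 → 1² + 13² + 7² + 1² = 220
220 = (13,12)_16 → 13² + 12² = 313
313 = (1,3,9)_16 → 1² + 3² + 9² = 91
91 = (5,11)_16 → 5² + 11² = 146
146 = (9,2)_16 → 9² + 2² = 85
85 = (5,5)_16 → 5² + 5² = 50
50 = (3,2)_16 → 3² + 2² = 13
13 = (13)_16 → 13² = 169
169 = (10,9)_16 → 10² + 9² = 181
181 = (11,5)_16 → 11² + 5² = 146  — 146 already seen; the sequence cycles without reaching 1.

not base-16 happy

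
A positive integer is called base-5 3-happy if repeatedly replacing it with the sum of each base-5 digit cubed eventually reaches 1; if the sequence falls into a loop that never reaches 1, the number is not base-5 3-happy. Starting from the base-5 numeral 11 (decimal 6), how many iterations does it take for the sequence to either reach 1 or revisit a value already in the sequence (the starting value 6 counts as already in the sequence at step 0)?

4

6 = (1,1)_5 → 1³ + 1³ = 1 + 1 = 2
2 = (2)_5 → 2³ = 8
8 = (1,3)_5 → 1³ + 3³ = 1 + 27 = 28
28 = (1,0,3)_5 → 1³ + 0³ + 3³ = 1 + 0 + 27 = 28  — 28 repeats.
That took 4 steps.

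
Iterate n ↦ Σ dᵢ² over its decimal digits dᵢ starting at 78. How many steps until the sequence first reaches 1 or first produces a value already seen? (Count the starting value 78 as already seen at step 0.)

78 → 113
113 → 11
11 → 2
2 → 4
4 → 16
16 → 37
37 → 58
58 → 89
89 → 145
145 → 42
42 → 20
20 → 4  — 4 repeats.
That took 12 steps.

12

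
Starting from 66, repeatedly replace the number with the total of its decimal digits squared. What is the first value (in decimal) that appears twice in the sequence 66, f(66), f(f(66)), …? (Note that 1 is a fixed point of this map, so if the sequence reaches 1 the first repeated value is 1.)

66 → 6² + 6² = 72
72 → 7² + 2² = 53
53 → 5² + 3² = 34
34 → 3² + 4² = 25
25 → 2² + 5² = 29
29 → 2² + 9² = 85
85 → 8² + 5² = 89
89 → 8² + 9² = 145
145 → 1² + 4² + 5² = 42
42 → 4² + 2² = 20
20 → 2² + 0² = 4
4 → 4² = 16
16 → 1² + 6² = 37
37 → 3² + 7² = 58
58 → 5² + 8² = 89  — 89 already appeared earlier.

89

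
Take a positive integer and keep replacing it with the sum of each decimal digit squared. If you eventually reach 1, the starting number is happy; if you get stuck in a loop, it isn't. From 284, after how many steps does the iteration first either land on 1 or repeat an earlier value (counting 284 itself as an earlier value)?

15

284 → 2² + 8² + 4² = 84
84 → 8² + 4² = 80
80 → 8² + 0² = 64
64 → 6² + 4² = 52
52 → 5² + 2² = 29
29 → 2² + 9² = 85
85 → 8² + 5² = 89
89 → 8² + 9² = 145
145 → 1² + 4² + 5² = 42
42 → 4² + 2² = 20
20 → 2² + 0² = 4
4 → 4² = 16
16 → 1² + 6² = 37
37 → 3² + 7² = 58
58 → 5² + 8² = 89  — 89 repeats.
That took 15 steps.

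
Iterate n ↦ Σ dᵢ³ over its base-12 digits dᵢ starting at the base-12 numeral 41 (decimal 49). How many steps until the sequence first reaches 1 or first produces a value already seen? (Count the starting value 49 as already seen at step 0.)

13

49 = (4,1)_12 → 4³ + 1³ = 65
65 = (5,5)_12 → 5³ + 5³ = 250
250 = (1,8,10)_12 → 1³ + 8³ + 10³ = 1513
1513 = (10,6,1)_12 → 10³ + 6³ + 1³ = 1217
1217 = (8,5,5)_12 → 8³ + 5³ + 5³ = 762
762 = (5,3,6)_12 → 5³ + 3³ + 6³ = 368
368 = (2,6,8)_12 → 2³ + 6³ + 8³ = 736
736 = (5,1,4)_12 → 5³ + 1³ + 4³ = 190
190 = (1,3,10)_12 → 1³ + 3³ + 10³ = 1028
1028 = (7,1,8)_12 → 7³ + 1³ + 8³ = 856
856 = (5,11,4)_12 → 5³ + 11³ + 4³ = 1520
1520 = (10,6,8)_12 → 10³ + 6³ + 8³ = 1728
1728 = (1,0,0,0)_12 → 1³ + 0³ + 0³ + 0³ = 1  — reached 1.
That took 13 steps.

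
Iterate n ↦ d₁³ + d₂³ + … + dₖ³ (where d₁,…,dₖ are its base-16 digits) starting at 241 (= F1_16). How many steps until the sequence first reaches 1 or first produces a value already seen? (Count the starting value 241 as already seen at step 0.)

241 = (15,1)_16 → 15³ + 1³ = 3375 + 1 = 3376
3376 = (13,3,0)_16 → 13³ + 3³ + 0³ = 2197 + 27 + 0 = 2224
2224 = (8,11,0)_16 → 8³ + 11³ + 0³ = 512 + 1331 + 0 = 1843
1843 = (7,3,3)_16 → 7³ + 3³ + 3³ = 343 + 27 + 27 = 397
397 = (1,8,13)_16 → 1³ + 8³ + 13³ = 1 + 512 + 2197 = 2710
2710 = (10,9,6)_16 → 10³ + 9³ + 6³ = 1000 + 729 + 216 = 1945
1945 = (7,9,9)_16 → 7³ + 9³ + 9³ = 343 + 729 + 729 = 1801
1801 = (7,0,9)_16 → 7³ + 0³ + 9³ = 343 + 0 + 729 = 1072
1072 = (4,3,0)_16 → 4³ + 3³ + 0³ = 64 + 27 + 0 = 91
91 = (5,11)_16 → 5³ + 11³ = 125 + 1331 = 1456
1456 = (5,11,0)_16 → 5³ + 11³ + 0³ = 125 + 1331 + 0 = 1456  — 1456 repeats.
That took 11 steps.

11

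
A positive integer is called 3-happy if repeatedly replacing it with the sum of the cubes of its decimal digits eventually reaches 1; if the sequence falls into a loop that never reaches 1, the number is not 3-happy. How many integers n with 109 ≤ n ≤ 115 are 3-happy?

1

109: 109 → 730 → 370 → 370  (repeats 370)
110: 110 → 2 → 8 → 512 → 134 → 92 → 737 → 713 → 371 → 371  (repeats 371)
111: 111 → 3 → 27 → 351 → 153 → 153  (repeats 153)
112: 112 → 10 → 1  (reaches 1)
113: 113 → 29 → 737 → 713 → 371 → 371  (repeats 371)
114: 114 → 66 → 432 → 99 → 1458 → 702 → 351 → 153 → 153  (repeats 153)
115: 115 → 127 → 352 → 160 → 217 → 352  (repeats 352)
3-happy: 112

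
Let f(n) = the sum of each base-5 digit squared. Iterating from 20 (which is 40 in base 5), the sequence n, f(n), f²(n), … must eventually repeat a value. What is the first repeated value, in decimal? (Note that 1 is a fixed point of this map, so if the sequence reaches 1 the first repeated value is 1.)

20 = (4,0)_5 → 4² + 0² = 16 + 0 = 16
16 = (3,1)_5 → 3² + 1² = 9 + 1 = 10
10 = (2,0)_5 → 2² + 0² = 4 + 0 = 4
4 = (4)_5 → 4² = 16  — 16 already appeared earlier.

16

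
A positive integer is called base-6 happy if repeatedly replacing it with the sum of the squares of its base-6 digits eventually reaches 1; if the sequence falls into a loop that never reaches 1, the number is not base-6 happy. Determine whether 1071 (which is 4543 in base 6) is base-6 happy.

not base-6 happy

1071 = (4,5,4,3)_6 → 4² + 5² + 4² + 3² = 66
66 = (1,5,0)_6 → 1² + 5² + 0² = 26
26 = (4,2)_6 → 4² + 2² = 20
20 = (3,2)_6 → 3² + 2² = 13
13 = (2,1)_6 → 2² + 1² = 5
5 = (5)_6 → 5² = 25
25 = (4,1)_6 → 4² + 1² = 17
17 = (2,5)_6 → 2² + 5² = 29
29 = (4,5)_6 → 4² + 5² = 41
41 = (1,0,5)_6 → 1² + 0² + 5² = 26  — 26 already seen; the sequence cycles without reaching 1.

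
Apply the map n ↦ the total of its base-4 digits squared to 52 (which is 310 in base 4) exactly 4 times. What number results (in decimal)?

52 = (3,1,0)_4 → 3² + 1² + 0² = 9 + 1 + 0 = 10
10 = (2,2)_4 → 2² + 2² = 4 + 4 = 8
8 = (2,0)_4 → 2² + 0² = 4 + 0 = 4
4 = (1,0)_4 → 1² + 0² = 1 + 0 = 1

1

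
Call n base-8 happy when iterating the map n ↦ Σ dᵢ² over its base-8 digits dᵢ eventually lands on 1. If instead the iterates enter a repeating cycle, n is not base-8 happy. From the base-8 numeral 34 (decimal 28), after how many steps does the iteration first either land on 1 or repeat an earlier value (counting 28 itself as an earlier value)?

28 = (3,4)_8 → 3² + 4² = 9 + 16 = 25
25 = (3,1)_8 → 3² + 1² = 9 + 1 = 10
10 = (1,2)_8 → 1² + 2² = 1 + 4 = 5
5 = (5)_8 → 5² = 25  — 25 repeats.
That took 4 steps.

4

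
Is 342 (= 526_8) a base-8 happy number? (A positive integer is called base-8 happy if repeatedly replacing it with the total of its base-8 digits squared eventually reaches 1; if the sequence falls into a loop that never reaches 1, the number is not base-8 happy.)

342 = (5,2,6)_8 → 5² + 2² + 6² = 65
65 = (1,0,1)_8 → 1² + 0² + 1² = 2
2 = (2)_8 → 2² = 4
4 = (4)_8 → 4² = 16
16 = (2,0)_8 → 2² + 0² = 4  — 4 already seen; the sequence cycles without reaching 1.

not base-8 happy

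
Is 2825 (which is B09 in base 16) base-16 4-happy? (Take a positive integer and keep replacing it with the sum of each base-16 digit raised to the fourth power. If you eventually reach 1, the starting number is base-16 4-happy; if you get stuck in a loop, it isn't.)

not base-16 4-happy

2825 = (11,0,9)_16 → 11⁴ + 0⁴ + 9⁴ = 21202
21202 = (5,2,13,2)_16 → 5⁴ + 2⁴ + 13⁴ + 2⁴ = 29218
29218 = (7,2,2,2)_16 → 7⁴ + 2⁴ + 2⁴ + 2⁴ = 2449
2449 = (9,9,1)_16 → 9⁴ + 9⁴ + 1⁴ = 13123
13123 = (3,3,4,3)_16 → 3⁴ + 3⁴ + 4⁴ + 3⁴ = 499
499 = (1,15,3)_16 → 1⁴ + 15⁴ + 3⁴ = 50707
50707 = (12,6,1,3)_16 → 12⁴ + 6⁴ + 1⁴ + 3⁴ = 22114
22114 = (5,6,6,2)_16 → 5⁴ + 6⁴ + 6⁴ + 2⁴ = 3233
3233 = (12,10,1)_16 → 12⁴ + 10⁴ + 1⁴ = 30737
30737 = (7,8,1,1)_16 → 7⁴ + 8⁴ + 1⁴ + 1⁴ = 6499
6499 = (1,9,6,3)_16 → 1⁴ + 9⁴ + 6⁴ + 3⁴ = 7939
7939 = (1,15,0,3)_16 → 1⁴ + 15⁴ + 0⁴ + 3⁴ = 50707  — 50707 already seen; the sequence cycles without reaching 1.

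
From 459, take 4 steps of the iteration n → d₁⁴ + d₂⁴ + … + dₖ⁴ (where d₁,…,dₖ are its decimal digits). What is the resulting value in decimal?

964

459 → 4⁴ + 5⁴ + 9⁴ = 7442
7442 → 7⁴ + 4⁴ + 4⁴ + 2⁴ = 2929
2929 → 2⁴ + 9⁴ + 2⁴ + 9⁴ = 13154
13154 → 1⁴ + 3⁴ + 1⁴ + 5⁴ + 4⁴ = 964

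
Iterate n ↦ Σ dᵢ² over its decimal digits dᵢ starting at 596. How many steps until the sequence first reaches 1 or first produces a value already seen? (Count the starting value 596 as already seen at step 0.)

596 → 5² + 9² + 6² = 142
142 → 1² + 4² + 2² = 21
21 → 2² + 1² = 5
5 → 5² = 25
25 → 2² + 5² = 29
29 → 2² + 9² = 85
85 → 8² + 5² = 89
89 → 8² + 9² = 145
145 → 1² + 4² + 5² = 42
42 → 4² + 2² = 20
20 → 2² + 0² = 4
4 → 4² = 16
16 → 1² + 6² = 37
37 → 3² + 7² = 58
58 → 5² + 8² = 89  — 89 repeats.
That took 15 steps.

15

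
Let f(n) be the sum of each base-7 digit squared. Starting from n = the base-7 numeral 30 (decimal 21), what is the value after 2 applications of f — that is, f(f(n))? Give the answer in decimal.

5

21 = (3,0)_7 → 3² + 0² = 9 + 0 = 9
9 = (1,2)_7 → 1² + 2² = 1 + 4 = 5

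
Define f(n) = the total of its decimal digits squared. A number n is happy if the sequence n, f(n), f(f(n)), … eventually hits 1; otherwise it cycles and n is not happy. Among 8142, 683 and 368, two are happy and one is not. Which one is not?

8142

8142: 8142 → 85 → 89 → 145 → 42 → 20 → 4 → 16 → 37 → 58 → 89  — repeats 89 (not happy)
683: 683 → 109 → 82 → 68 → 100 → 1  — reaches 1 (happy)
368: 368 → 109 → 82 → 68 → 100 → 1  — reaches 1 (happy)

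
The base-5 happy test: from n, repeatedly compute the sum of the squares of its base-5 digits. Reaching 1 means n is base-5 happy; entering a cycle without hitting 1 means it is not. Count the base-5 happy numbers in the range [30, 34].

30: 30 → 2 → 4 → 16 → 10 → 4  — not base-5 happy
31: 31 → 3 → 9 → 17 → 13 → 13  — not base-5 happy
32: 32 → 6 → 2 → 4 → 16 → 10 → 4  — not base-5 happy
33: 33 → 11 → 5 → 1  — base-5 happy
34: 34 → 18 → 18  — not base-5 happy
base-5 happy: 33

1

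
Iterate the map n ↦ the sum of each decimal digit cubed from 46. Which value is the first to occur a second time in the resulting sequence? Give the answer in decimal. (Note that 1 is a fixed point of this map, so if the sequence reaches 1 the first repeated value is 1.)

133

46 → 4³ + 6³ = 280
280 → 2³ + 8³ + 0³ = 520
520 → 5³ + 2³ + 0³ = 133
133 → 1³ + 3³ + 3³ = 55
55 → 5³ + 5³ = 250
250 → 2³ + 5³ + 0³ = 133  — 133 already appeared earlier.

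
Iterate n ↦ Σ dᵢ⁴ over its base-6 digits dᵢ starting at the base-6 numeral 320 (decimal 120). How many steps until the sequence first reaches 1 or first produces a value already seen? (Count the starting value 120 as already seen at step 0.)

120 = (3,2,0)_6 → 3⁴ + 2⁴ + 0⁴ = 97
97 = (2,4,1)_6 → 2⁴ + 4⁴ + 1⁴ = 273
273 = (1,1,3,3)_6 → 1⁴ + 1⁴ + 3⁴ + 3⁴ = 164
164 = (4,3,2)_6 → 4⁴ + 3⁴ + 2⁴ = 353
353 = (1,3,4,5)_6 → 1⁴ + 3⁴ + 4⁴ + 5⁴ = 963
963 = (4,2,4,3)_6 → 4⁴ + 2⁴ + 4⁴ + 3⁴ = 609
609 = (2,4,5,3)_6 → 2⁴ + 4⁴ + 5⁴ + 3⁴ = 978
978 = (4,3,1,0)_6 → 4⁴ + 3⁴ + 1⁴ + 0⁴ = 338
338 = (1,3,2,2)_6 → 1⁴ + 3⁴ + 2⁴ + 2⁴ = 114
114 = (3,1,0)_6 → 3⁴ + 1⁴ + 0⁴ = 82
82 = (2,1,4)_6 → 2⁴ + 1⁴ + 4⁴ = 273  — 273 repeats.
That took 11 steps.

11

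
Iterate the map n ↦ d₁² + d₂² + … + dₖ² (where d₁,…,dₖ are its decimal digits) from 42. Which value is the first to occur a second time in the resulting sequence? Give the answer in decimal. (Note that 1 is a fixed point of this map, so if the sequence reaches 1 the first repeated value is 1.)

42 → 20
20 → 4
4 → 16
16 → 37
37 → 58
58 → 89
89 → 145
145 → 42  — 42 already appeared earlier.

42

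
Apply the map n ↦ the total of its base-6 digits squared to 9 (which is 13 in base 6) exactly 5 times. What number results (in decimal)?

26

9 = (1,3)_6 → 1² + 3² = 10
10 = (1,4)_6 → 1² + 4² = 17
17 = (2,5)_6 → 2² + 5² = 29
29 = (4,5)_6 → 4² + 5² = 41
41 = (1,0,5)_6 → 1² + 0² + 5² = 26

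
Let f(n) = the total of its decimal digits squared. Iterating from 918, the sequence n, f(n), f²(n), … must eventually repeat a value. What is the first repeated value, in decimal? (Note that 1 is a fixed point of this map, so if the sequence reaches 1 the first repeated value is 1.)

918 → 9² + 1² + 8² = 146
146 → 1² + 4² + 6² = 53
53 → 5² + 3² = 34
34 → 3² + 4² = 25
25 → 2² + 5² = 29
29 → 2² + 9² = 85
85 → 8² + 5² = 89
89 → 8² + 9² = 145
145 → 1² + 4² + 5² = 42
42 → 4² + 2² = 20
20 → 2² + 0² = 4
4 → 4² = 16
16 → 1² + 6² = 37
37 → 3² + 7² = 58
58 → 5² + 8² = 89  — 89 already appeared earlier.

89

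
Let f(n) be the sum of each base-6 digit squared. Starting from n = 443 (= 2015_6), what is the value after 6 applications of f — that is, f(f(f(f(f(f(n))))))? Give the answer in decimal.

443 = (2,0,1,5)_6 → 2² + 0² + 1² + 5² = 4 + 0 + 1 + 25 = 30
30 = (5,0)_6 → 5² + 0² = 25 + 0 = 25
25 = (4,1)_6 → 4² + 1² = 16 + 1 = 17
17 = (2,5)_6 → 2² + 5² = 4 + 25 = 29
29 = (4,5)_6 → 4² + 5² = 16 + 25 = 41
41 = (1,0,5)_6 → 1² + 0² + 5² = 1 + 0 + 25 = 26

26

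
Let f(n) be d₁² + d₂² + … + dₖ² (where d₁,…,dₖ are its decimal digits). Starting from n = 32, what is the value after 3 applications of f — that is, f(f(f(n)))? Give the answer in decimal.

1

32 → 3² + 2² = 9 + 4 = 13
13 → 1² + 3² = 1 + 9 = 10
10 → 1² + 0² = 1 + 0 = 1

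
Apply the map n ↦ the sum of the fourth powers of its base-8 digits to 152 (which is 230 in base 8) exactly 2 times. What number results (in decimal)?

152 = (2,3,0)_8 → 97
97 = (1,4,1)_8 → 258

258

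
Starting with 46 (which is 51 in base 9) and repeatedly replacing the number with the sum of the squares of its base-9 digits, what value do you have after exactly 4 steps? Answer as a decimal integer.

68

46 = (5,1)_9 → 26
26 = (2,8)_9 → 68
68 = (7,5)_9 → 74
74 = (8,2)_9 → 68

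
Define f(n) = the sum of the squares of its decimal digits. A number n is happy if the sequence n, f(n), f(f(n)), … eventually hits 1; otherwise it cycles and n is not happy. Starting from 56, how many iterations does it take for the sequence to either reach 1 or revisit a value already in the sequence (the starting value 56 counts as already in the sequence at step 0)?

10

56 → 5² + 6² = 25 + 36 = 61
61 → 6² + 1² = 36 + 1 = 37
37 → 3² + 7² = 9 + 49 = 58
58 → 5² + 8² = 25 + 64 = 89
89 → 8² + 9² = 64 + 81 = 145
145 → 1² + 4² + 5² = 1 + 16 + 25 = 42
42 → 4² + 2² = 16 + 4 = 20
20 → 2² + 0² = 4 + 0 = 4
4 → 4² = 16
16 → 1² + 6² = 1 + 36 = 37  — 37 repeats.
That took 10 steps.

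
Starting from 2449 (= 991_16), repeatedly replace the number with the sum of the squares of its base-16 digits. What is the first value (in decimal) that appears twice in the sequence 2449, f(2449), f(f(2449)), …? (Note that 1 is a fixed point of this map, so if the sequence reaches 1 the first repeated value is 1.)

2449 = (9,9,1)_16 → 9² + 9² + 1² = 81 + 81 + 1 = 163
163 = (10,3)_16 → 10² + 3² = 100 + 9 = 109
109 = (6,13)_16 → 6² + 13² = 36 + 169 = 205
205 = (12,13)_16 → 12² + 13² = 144 + 169 = 313
313 = (1,3,9)_16 → 1² + 3² + 9² = 1 + 9 + 81 = 91
91 = (5,11)_16 → 5² + 11² = 25 + 121 = 146
146 = (9,2)_16 → 9² + 2² = 81 + 4 = 85
85 = (5,5)_16 → 5² + 5² = 25 + 25 = 50
50 = (3,2)_16 → 3² + 2² = 9 + 4 = 13
13 = (13)_16 → 13² = 169
169 = (10,9)_16 → 10² + 9² = 100 + 81 = 181
181 = (11,5)_16 → 11² + 5² = 121 + 25 = 146  — 146 already appeared earlier.

146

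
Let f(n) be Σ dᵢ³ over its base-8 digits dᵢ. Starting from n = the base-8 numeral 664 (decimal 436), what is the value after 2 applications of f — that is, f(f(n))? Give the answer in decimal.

436 = (6,6,4)_8 → 6³ + 6³ + 4³ = 216 + 216 + 64 = 496
496 = (7,6,0)_8 → 7³ + 6³ + 0³ = 343 + 216 + 0 = 559

559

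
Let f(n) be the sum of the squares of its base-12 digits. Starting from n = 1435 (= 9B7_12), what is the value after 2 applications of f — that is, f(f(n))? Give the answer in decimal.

186

1435 = (9,11,7)_12 → 9² + 11² + 7² = 251
251 = (1,8,11)_12 → 1² + 8² + 11² = 186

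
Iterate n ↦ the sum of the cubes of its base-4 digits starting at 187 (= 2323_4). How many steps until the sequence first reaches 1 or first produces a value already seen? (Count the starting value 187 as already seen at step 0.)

187 = (2,3,2,3)_4 → 2³ + 3³ + 2³ + 3³ = 70
70 = (1,0,1,2)_4 → 1³ + 0³ + 1³ + 2³ = 10
10 = (2,2)_4 → 2³ + 2³ = 16
16 = (1,0,0)_4 → 1³ + 0³ + 0³ = 1  — reached 1.
That took 4 steps.

4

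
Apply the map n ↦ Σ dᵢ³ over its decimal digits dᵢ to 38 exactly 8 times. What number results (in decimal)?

371

38 → 3³ + 8³ = 27 + 512 = 539
539 → 5³ + 3³ + 9³ = 125 + 27 + 729 = 881
881 → 8³ + 8³ + 1³ = 512 + 512 + 1 = 1025
1025 → 1³ + 0³ + 2³ + 5³ = 1 + 0 + 8 + 125 = 134
134 → 1³ + 3³ + 4³ = 1 + 27 + 64 = 92
92 → 9³ + 2³ = 729 + 8 = 737
737 → 7³ + 3³ + 7³ = 343 + 27 + 343 = 713
713 → 7³ + 1³ + 3³ = 343 + 1 + 27 = 371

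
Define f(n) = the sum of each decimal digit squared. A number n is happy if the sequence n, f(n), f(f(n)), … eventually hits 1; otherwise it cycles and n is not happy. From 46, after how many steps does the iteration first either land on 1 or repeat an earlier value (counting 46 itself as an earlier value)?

12

46 → 4² + 6² = 52
52 → 5² + 2² = 29
29 → 2² + 9² = 85
85 → 8² + 5² = 89
89 → 8² + 9² = 145
145 → 1² + 4² + 5² = 42
42 → 4² + 2² = 20
20 → 2² + 0² = 4
4 → 4² = 16
16 → 1² + 6² = 37
37 → 3² + 7² = 58
58 → 5² + 8² = 89  — 89 repeats.
That took 12 steps.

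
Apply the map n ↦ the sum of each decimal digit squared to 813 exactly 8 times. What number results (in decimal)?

813 → 74
74 → 65
65 → 61
61 → 37
37 → 58
58 → 89
89 → 145
145 → 42

42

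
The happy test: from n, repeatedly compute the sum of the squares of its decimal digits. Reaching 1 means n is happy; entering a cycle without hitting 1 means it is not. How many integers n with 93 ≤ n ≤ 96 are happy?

93: 93 → 90 → 81 → 65 → 61 → 37 → 58 → 89 → 145 → 42 → 20 → 4 → 16 → 37  (repeats 37)
94: 94 → 97 → 130 → 10 → 1  (reaches 1)
95: 95 → 106 → 37 → 58 → 89 → 145 → 42 → 20 → 4 → 16 → 37  (repeats 37)
96: 96 → 117 → 51 → 26 → 40 → 16 → 37 → 58 → 89 → 145 → 42 → 20 → 4 → 16  (repeats 16)
happy: 94

1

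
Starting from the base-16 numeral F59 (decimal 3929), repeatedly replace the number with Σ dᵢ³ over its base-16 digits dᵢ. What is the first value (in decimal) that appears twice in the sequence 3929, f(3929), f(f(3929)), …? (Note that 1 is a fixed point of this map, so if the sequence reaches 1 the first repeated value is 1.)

3929 = (15,5,9)_16 → 15³ + 5³ + 9³ = 4229
4229 = (1,0,8,5)_16 → 1³ + 0³ + 8³ + 5³ = 638
638 = (2,7,14)_16 → 2³ + 7³ + 14³ = 3095
3095 = (12,1,7)_16 → 12³ + 1³ + 7³ = 2072
2072 = (8,1,8)_16 → 8³ + 1³ + 8³ = 1025
1025 = (4,0,1)_16 → 4³ + 0³ + 1³ = 65
65 = (4,1)_16 → 4³ + 1³ = 65  — 65 already appeared earlier.

65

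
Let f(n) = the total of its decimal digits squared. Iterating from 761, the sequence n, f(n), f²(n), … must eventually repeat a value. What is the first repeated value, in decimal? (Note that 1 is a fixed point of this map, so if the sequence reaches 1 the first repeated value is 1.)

761 → 7² + 6² + 1² = 86
86 → 8² + 6² = 100
100 → 1² + 0² + 0² = 1  — reached the fixed point 1.
1 → 1, so 1 is the first repeated value.

1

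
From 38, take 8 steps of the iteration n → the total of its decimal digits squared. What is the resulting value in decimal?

16

38 → 73
73 → 58
58 → 89
89 → 145
145 → 42
42 → 20
20 → 4
4 → 16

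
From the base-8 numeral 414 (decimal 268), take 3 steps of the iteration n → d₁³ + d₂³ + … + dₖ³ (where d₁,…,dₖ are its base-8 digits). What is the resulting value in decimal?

268 = (4,1,4)_8 → 129
129 = (2,0,1)_8 → 9
9 = (1,1)_8 → 2

2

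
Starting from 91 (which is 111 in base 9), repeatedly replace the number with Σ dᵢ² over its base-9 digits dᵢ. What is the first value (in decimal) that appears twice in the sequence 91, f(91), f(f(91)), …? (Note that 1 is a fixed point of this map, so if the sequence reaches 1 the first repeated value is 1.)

1

91 = (1,1,1)_9 → 1² + 1² + 1² = 1 + 1 + 1 = 3
3 = (3)_9 → 3² = 9
9 = (1,0)_9 → 1² + 0² = 1 + 0 = 1  — reached the fixed point 1.
1 → 1, so 1 is the first repeated value.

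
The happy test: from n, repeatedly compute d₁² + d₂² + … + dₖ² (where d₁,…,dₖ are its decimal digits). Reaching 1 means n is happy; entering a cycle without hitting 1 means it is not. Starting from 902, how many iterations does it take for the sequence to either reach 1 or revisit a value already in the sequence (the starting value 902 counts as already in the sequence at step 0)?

902 → 85
85 → 89
89 → 145
145 → 42
42 → 20
20 → 4
4 → 16
16 → 37
37 → 58
58 → 89  — 89 repeats.
That took 10 steps.

10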